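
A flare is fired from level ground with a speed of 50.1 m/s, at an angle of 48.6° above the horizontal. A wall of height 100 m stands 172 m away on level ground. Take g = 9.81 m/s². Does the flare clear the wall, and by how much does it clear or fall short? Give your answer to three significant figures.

v_x = 50.1 cos 48.6° = 33.13 m/s; v_y0 = 50.1 sin 48.6° = 37.58 m/s.
Time to reach the wall: t = 172 / 33.13 = 5.192 s.
Height at that point: y = 37.58×5.192 − 4.905×5.192² = 62.89 m.
That is 100 − 62.89 = 37.1 m below the top of the wall, so the flare does not clear it.

No — it falls 37.1 m short of clearing the wall.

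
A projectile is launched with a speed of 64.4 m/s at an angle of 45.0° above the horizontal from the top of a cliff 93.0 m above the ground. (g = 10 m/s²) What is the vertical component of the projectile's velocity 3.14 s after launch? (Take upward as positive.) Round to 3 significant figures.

14.1 m/s

Initial vertical component: v_y0 = 64.4 sin 45.0° = 45.54 m/s.
v_y(t) = v_y0 − g t = 45.54 − 10 × 3.14 = 14.1 m/s.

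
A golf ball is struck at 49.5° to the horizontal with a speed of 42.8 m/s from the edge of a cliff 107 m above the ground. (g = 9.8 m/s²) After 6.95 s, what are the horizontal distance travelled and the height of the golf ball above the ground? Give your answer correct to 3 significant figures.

x = 193 m, y = 96.5 m

v_x = 42.8 cos 49.5° = 27.80 m/s; v_y0 = 42.8 sin 49.5° = 32.55 m/s.
x = v_x t = 27.80 × 6.95 = 193 m.
y = 107 + v_y0 t − ½ g t² = 96.5 m.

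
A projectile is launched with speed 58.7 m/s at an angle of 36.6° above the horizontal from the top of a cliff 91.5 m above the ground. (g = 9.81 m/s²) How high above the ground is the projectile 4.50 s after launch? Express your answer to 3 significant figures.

150 m

v_y0 = 58.7 sin 36.6° = 35.00 m/s.
y(t) = 91.5 + v_y0 t − ½ g t² = 91.5 + 35.00×4.50 − ½×9.81×4.50² = 150 m.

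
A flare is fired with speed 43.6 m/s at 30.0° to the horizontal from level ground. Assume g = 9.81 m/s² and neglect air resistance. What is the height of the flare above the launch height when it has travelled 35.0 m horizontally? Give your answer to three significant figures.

v_x = 43.6 cos 30.0° = 37.76 m/s, v_y0 = 43.6 sin 30.0° = 21.80 m/s.
Time to reach x = 35.0 m: t = x / v_x = 35.0 / 37.76 = 0.9269 s.
y = v_y0 t − ½ g t² = 21.80×0.9269 − 4.905×0.9269² = 16.0 m.

16.0 m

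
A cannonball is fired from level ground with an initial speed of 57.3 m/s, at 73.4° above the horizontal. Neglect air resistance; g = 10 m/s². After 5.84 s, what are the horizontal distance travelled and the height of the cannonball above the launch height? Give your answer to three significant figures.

v_x = 57.3 cos 73.4° = 16.37 m/s; v_y0 = 57.3 sin 73.4° = 54.91 m/s.
x = v_x t = 16.37 × 5.84 = 95.6 m.
y = v_y0 t − ½ g t² = 54.91×5.84 − 5.000×5.84² = 150 m.

x = 95.6 m, y = 150 m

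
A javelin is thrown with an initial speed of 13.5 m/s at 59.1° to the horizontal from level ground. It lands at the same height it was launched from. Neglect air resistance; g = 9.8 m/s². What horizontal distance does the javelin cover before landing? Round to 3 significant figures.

Components: v_x = 13.5 cos 59.1° = 6.933 m/s, v_y = 13.5 sin 59.1° = 11.58 m/s.
Time of flight (same landing height): t = 2 v_y / g = 2 × 11.58 / 9.8 = 2.363 s.
Range: R = v_x · t = 6.933 × 2.363 = 16.4 m.

16.4 m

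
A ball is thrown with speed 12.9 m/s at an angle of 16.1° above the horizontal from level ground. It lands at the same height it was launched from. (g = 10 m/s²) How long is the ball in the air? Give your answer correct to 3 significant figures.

0.715 s

Vertical component: v_y = 12.9 sin 16.1° = 3.577 m/s.
For a projectile landing at launch height, time of flight is t = 2 v_y / g = 2 × 3.577 / 10 = 0.715 s.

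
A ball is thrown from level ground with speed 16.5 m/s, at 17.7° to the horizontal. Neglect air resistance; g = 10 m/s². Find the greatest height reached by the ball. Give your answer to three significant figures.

1.26 m

Vertical component of launch velocity: v_y = 16.5 sin 17.7° = 5.017 m/s.
At the highest point the vertical velocity is zero, so v_y² = 2 g h_max.
h_max = (5.017)² / (2 × 10) = 25.17 / 20.00 = 1.26 m.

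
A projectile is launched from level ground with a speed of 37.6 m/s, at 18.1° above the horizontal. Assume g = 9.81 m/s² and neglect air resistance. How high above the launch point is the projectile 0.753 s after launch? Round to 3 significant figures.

6.01 m

v_y0 = 37.6 sin 18.1° = 11.68 m/s.
y(t) = v_y0 t − ½ g t² = 11.68×0.753 − 4.905×0.753² = 6.01 m.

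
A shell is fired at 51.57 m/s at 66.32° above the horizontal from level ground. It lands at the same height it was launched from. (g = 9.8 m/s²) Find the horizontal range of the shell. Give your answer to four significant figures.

199.6 m

For level ground, R = v₀² sin(2θ) / g.
sin(2 × 66.32°) = sin 132.64° = 0.7356.
R = (51.57)² × 0.7356 / 9.8 = 199.6 m.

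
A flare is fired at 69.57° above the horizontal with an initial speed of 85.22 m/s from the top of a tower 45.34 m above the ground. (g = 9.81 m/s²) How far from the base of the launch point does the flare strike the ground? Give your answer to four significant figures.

Components: v_x = 85.22 cos 69.57° = 29.747 m/s, v_y = 85.22 sin 69.57° = 79.860 m/s.
Vertical: 0 = 45.34 + 79.860 t − ½(9.81) t² ⇒ 4.905 t² − 79.860 t − 45.34 = 0.
t = [79.860 + √(6377.6 + 889.57)] / 9.810 = 16.831 s.
Horizontal: R = v_x · t = 29.747 × 16.831 = 500.7 m.

500.7 m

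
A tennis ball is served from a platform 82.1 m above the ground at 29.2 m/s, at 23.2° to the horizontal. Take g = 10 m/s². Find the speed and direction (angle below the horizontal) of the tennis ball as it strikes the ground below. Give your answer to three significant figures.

49.9 m/s at 57.5° below the horizontal

v_x = 29.2 cos 23.2° = 26.84 m/s (constant).
|v_y| at impact = √((11.50)² + 2×10×82.1) = 42.12 m/s.
Speed = √(26.84² + 42.12²) = 49.9 m/s; angle = arctan(42.12/26.84) = 57.5° below horizontal.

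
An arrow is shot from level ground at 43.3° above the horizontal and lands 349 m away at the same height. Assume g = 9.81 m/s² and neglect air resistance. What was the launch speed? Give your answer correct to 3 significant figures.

58.6 m/s

On level ground, R = v₀² sin(2θ) / g, so v₀ = √(R g / sin 2θ).
sin(2 × 43.3°) = 0.9982.
v₀ = √(349 × 9.81 / 0.9982) = √3430 = 58.6 m/s.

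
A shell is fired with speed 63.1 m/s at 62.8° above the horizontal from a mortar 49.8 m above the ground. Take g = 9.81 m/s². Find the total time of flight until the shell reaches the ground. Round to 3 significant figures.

Vertical component: v_y = 63.1 sin 62.8° = 56.12 m/s.
Taking up as positive with launch at y = 49.8 m, landing at y = 0: 0 = 49.8 + 56.12 t − ½(9.81) t².
Solving 4.905 t² − 56.12 t − 49.8 = 0 gives t = [56.12 + √(56.12² + 4·4.905·49.8)] / 9.810 = 12.3 s.

12.3 s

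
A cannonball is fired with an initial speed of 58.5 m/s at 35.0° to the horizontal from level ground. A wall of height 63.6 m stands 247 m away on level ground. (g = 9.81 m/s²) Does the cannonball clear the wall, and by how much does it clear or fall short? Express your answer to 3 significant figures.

No — it falls 21.0 m short of clearing the wall.

v_x = 58.5 cos 35.0° = 47.92 m/s; v_y0 = 58.5 sin 35.0° = 33.55 m/s.
Time to reach the wall: t = 247 / 47.92 = 5.154 s.
Height at that point: y = 33.55×5.154 − 4.905×5.154² = 42.62 m.
That is 63.6 − 42.62 = 21.0 m below the top of the wall, so the cannonball does not clear it.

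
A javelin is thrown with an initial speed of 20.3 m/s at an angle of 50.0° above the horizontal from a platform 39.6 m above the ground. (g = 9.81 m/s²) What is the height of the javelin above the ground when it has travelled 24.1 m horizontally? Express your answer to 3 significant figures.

v_x = 20.3 cos 50.0° = 13.05 m/s, v_y0 = 20.3 sin 50.0° = 15.55 m/s.
Time to reach x = 24.1 m: t = x / v_x = 24.1 / 13.05 = 1.847 s.
y = 39.6 + v_y0 t − ½ g t² = 39.6 + 15.55×1.847 − 4.905×1.847² = 51.6 m.

51.6 m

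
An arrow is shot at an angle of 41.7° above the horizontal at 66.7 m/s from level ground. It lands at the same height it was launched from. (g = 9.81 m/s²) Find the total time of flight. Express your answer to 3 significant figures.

Vertical component: v_y = 66.7 sin 41.7° = 44.37 m/s.
For a projectile landing at launch height, time of flight is t = 2 v_y / g = 2 × 44.37 / 9.81 = 9.05 s.

9.05 s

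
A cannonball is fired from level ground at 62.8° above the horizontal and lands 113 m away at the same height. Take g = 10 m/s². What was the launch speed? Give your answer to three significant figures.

On level ground, R = v₀² sin(2θ) / g, so v₀ = √(R g / sin 2θ).
sin(2 × 62.8°) = 0.8131.
v₀ = √(113 × 10 / 0.8131) = √1390 = 37.3 m/s.

37.3 m/s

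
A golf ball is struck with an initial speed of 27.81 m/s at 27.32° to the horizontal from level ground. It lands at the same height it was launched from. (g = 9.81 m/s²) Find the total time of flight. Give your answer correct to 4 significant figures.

Vertical component: v_y = 27.81 sin 27.32° = 12.764 m/s.
For a projectile landing at launch height, time of flight is t = 2 v_y / g = 2 × 12.764 / 9.81 = 2.602 s.

2.602 s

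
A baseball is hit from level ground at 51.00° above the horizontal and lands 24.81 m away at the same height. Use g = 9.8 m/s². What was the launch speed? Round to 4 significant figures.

On level ground, R = v₀² sin(2θ) / g, so v₀ = √(R g / sin 2θ).
sin(2 × 51.00°) = 0.9781.
v₀ = √(24.81 × 9.8 / 0.9781) = √248.58 = 15.77 m/s.

15.77 m/s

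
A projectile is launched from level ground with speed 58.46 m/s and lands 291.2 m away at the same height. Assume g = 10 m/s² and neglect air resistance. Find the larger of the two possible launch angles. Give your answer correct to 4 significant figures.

Level-ground range: R = v₀² sin(2θ)/g ⇒ sin 2θ = R g / v₀² = 291.2×10/58.46² = 0.8521.
2θ = arcsin(0.8521) = 58.441° or 180° − 58.441° = 121.559°.
So θ = 29.22° or θ = 60.78°.

60.78°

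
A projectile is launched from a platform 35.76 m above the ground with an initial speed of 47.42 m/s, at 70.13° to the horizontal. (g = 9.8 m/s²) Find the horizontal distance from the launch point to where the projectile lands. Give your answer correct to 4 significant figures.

Components: v_x = 47.42 cos 70.13° = 16.117 m/s, v_y = 47.42 sin 70.13° = 44.597 m/s.
Vertical: 0 = 35.76 + 44.597 t − ½(9.8) t² ⇒ 4.900 t² − 44.597 t − 35.76 = 0.
t = [44.597 + √(1988.9 + 700.90)] / 9.800 = 9.8429 s.
Horizontal: R = v_x · t = 16.117 × 9.8429 = 158.6 m.

158.6 m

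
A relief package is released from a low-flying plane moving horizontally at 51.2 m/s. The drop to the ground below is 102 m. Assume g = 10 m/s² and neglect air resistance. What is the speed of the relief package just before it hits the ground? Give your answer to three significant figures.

Fall time: t = √(2 × 102 / 10) = 4.517 s.
At impact: v_x = 51.2 m/s (unchanged), v_y = g t = 10 × 4.517 = 45.17 m/s.
Speed = √(v_x² + v_y²) = √(2621 + 2040) = 68.3 m/s.

68.3 m/s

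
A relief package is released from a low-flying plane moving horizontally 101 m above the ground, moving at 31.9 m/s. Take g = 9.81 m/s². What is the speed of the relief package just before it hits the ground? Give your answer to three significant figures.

Fall time: t = √(2 × 101 / 9.81) = 4.538 s.
At impact: v_x = 31.9 m/s (unchanged), v_y = g t = 9.81 × 4.538 = 44.52 m/s.
Speed = √(v_x² + v_y²) = √(1018 + 1982) = 54.8 m/s.

54.8 m/s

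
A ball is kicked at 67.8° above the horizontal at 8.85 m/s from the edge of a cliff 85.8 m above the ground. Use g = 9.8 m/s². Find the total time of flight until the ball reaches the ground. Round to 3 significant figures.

Vertical component: v_y = 8.85 sin 67.8° = 8.194 m/s.
Taking up as positive with launch at y = 85.8 m, landing at y = 0: 0 = 85.8 + 8.194 t − ½(9.8) t².
Solving 4.900 t² − 8.194 t − 85.8 = 0 gives t = [8.194 + √(8.194² + 4·4.900·85.8)] / 9.800 = 5.10 s.

5.10 s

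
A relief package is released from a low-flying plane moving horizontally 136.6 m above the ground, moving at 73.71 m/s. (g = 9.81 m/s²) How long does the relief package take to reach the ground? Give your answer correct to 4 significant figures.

The horizontal speed doesn't affect the fall. With v_y0 = 0, h = ½ g t².
t = √(2 × 136.6 / 9.81) = √27.849 = 5.277 s.

5.277 s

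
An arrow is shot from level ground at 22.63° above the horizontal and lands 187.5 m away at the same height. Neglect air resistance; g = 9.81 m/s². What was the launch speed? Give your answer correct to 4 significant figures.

On level ground, R = v₀² sin(2θ) / g, so v₀ = √(R g / sin 2θ).
sin(2 × 22.63°) = 0.7103.
v₀ = √(187.5 × 9.81 / 0.7103) = √2589.6 = 50.89 m/s.

50.89 m/s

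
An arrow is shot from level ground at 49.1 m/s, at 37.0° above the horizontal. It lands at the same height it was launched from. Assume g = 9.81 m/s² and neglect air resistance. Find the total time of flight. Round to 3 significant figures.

Vertical component: v_y = 49.1 sin 37.0° = 29.55 m/s.
For a projectile landing at launch height, time of flight is t = 2 v_y / g = 2 × 29.55 / 9.81 = 6.02 s.

6.02 s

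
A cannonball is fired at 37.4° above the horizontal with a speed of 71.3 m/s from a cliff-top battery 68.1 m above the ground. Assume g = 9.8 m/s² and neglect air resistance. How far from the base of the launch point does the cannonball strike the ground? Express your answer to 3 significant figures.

578 m

Components: v_x = 71.3 cos 37.4° = 56.64 m/s, v_y = 71.3 sin 37.4° = 43.31 m/s.
Vertical: 0 = 68.1 + 43.31 t − ½(9.8) t² ⇒ 4.900 t² − 43.31 t − 68.1 = 0.
t = [43.31 + √(1876 + 1335)] / 9.800 = 10.20 s.
Horizontal: R = v_x · t = 56.64 × 10.20 = 578 m.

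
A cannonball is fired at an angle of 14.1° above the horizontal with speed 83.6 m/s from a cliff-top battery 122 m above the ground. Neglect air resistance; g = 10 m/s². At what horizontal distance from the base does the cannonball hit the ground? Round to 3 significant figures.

598 m

Components: v_x = 83.6 cos 14.1° = 81.08 m/s, v_y = 83.6 sin 14.1° = 20.37 m/s.
Vertical: 0 = 122 + 20.37 t − ½(10) t² ⇒ 5.000 t² − 20.37 t − 122 = 0.
t = [20.37 + √(414.9 + 2440)] / 10.00 = 7.380 s.
Horizontal: R = v_x · t = 81.08 × 7.380 = 598 m.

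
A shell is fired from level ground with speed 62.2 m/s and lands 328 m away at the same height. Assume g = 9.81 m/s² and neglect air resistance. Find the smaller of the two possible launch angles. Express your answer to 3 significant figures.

Level-ground range: R = v₀² sin(2θ)/g ⇒ sin 2θ = R g / v₀² = 328×9.81/62.2² = 0.8317.
2θ = arcsin(0.8317) = 56.27° or 180° − 56.27° = 123.73°.
So θ = 28.1° or θ = 61.9°.

28.1°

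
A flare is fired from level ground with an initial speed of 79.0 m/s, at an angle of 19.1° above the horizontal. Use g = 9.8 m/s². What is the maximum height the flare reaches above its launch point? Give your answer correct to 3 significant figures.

Vertical component of launch velocity: v_y = 79.0 sin 19.1° = 25.85 m/s.
At the highest point the vertical velocity is zero, so v_y² = 2 g h_max.
h_max = (25.85)² / (2 × 9.8) = 668.2 / 19.60 = 34.1 m.

34.1 m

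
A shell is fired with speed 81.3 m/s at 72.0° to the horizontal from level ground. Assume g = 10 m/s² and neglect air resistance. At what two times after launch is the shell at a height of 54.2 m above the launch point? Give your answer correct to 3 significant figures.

0.736 s and 14.7 s

v_y0 = 81.3 sin 72.0° = 77.32 m/s.
Set y = v_y0 t − ½ g t² = 54.2: 5.000 t² − 77.32 t + 54.2 = 0.
t = [77.32 ± √(5978 − 1084)] / 10 = (77.32 ± 69.96) / 10, giving t = 0.736 s or t = 14.7 s.
So the shell is at 54.2 m at t = 0.736 s (rising) and t = 14.7 s (falling).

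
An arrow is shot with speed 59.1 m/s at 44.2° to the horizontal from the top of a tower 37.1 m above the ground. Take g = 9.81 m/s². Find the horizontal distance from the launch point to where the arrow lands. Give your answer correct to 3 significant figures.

391 m

Components: v_x = 59.1 cos 44.2° = 42.37 m/s, v_y = 59.1 sin 44.2° = 41.20 m/s.
Vertical: 0 = 37.1 + 41.20 t − ½(9.81) t² ⇒ 4.905 t² − 41.20 t − 37.1 = 0.
t = [41.20 + √(1697 + 727.9)] / 9.810 = 9.219 s.
Horizontal: R = v_x · t = 42.37 × 9.219 = 391 m.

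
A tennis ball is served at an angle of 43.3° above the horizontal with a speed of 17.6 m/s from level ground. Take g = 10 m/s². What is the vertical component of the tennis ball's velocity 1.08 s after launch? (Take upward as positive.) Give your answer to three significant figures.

Initial vertical component: v_y0 = 17.6 sin 43.3° = 12.07 m/s.
v_y(t) = v_y0 − g t = 12.07 − 10 × 1.08 = 1.27 m/s.

1.27 m/s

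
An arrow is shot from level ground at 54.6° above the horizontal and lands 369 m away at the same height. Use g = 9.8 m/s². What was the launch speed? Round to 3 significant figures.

On level ground, R = v₀² sin(2θ) / g, so v₀ = √(R g / sin 2θ).
sin(2 × 54.6°) = 0.9444.
v₀ = √(369 × 9.8 / 0.9444) = √3829 = 61.9 m/s.

61.9 m/s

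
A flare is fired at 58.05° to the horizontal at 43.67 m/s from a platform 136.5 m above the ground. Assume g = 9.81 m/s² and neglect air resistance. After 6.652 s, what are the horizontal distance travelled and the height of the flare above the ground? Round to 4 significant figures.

x = 153.7 m, y = 165.9 m

v_x = 43.67 cos 58.05° = 23.109 m/s; v_y0 = 43.67 sin 58.05° = 37.054 m/s.
x = v_x t = 23.109 × 6.652 = 153.7 m.
y = 136.5 + v_y0 t − ½ g t² = 165.9 m.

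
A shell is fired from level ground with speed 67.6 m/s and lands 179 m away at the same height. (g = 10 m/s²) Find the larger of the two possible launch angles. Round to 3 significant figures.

Level-ground range: R = v₀² sin(2θ)/g ⇒ sin 2θ = R g / v₀² = 179×10/67.6² = 0.3917.
2θ = arcsin(0.3917) = 23.06° or 180° − 23.06° = 156.94°.
So θ = 11.5° or θ = 78.5°.

78.5°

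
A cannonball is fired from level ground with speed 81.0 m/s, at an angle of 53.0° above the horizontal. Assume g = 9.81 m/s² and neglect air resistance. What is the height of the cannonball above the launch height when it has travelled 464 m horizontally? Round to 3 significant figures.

171 m

v_x = 81.0 cos 53.0° = 48.75 m/s, v_y0 = 81.0 sin 53.0° = 64.69 m/s.
Time to reach x = 464 m: t = x / v_x = 464 / 48.75 = 9.518 s.
y = v_y0 t − ½ g t² = 64.69×9.518 − 4.905×9.518² = 171 m.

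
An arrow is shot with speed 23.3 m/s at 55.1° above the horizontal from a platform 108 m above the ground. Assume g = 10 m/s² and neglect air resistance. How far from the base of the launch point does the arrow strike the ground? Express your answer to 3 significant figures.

92.5 m

Components: v_x = 23.3 cos 55.1° = 13.33 m/s, v_y = 23.3 sin 55.1° = 19.11 m/s.
Vertical: 0 = 108 + 19.11 t − ½(10) t² ⇒ 5.000 t² − 19.11 t − 108 = 0.
t = [19.11 + √(365.2 + 2160)] / 10.00 = 6.936 s.
Horizontal: R = v_x · t = 13.33 × 6.936 = 92.5 m.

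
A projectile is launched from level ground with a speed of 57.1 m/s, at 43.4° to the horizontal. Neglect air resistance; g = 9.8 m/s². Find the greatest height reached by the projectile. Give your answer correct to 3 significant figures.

78.5 m

Vertical component of launch velocity: v_y = 57.1 sin 43.4° = 39.23 m/s.
At the highest point the vertical velocity is zero, so v_y² = 2 g h_max.
h_max = (39.23)² / (2 × 9.8) = 1539 / 19.60 = 78.5 m.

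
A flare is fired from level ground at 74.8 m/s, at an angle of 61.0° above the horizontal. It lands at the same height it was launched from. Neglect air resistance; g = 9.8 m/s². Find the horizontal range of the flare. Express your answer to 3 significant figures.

484 m

Components: v_x = 74.8 cos 61.0° = 36.26 m/s, v_y = 74.8 sin 61.0° = 65.42 m/s.
Time of flight (same landing height): t = 2 v_y / g = 2 × 65.42 / 9.8 = 13.35 s.
Range: R = v_x · t = 36.26 × 13.35 = 484 m.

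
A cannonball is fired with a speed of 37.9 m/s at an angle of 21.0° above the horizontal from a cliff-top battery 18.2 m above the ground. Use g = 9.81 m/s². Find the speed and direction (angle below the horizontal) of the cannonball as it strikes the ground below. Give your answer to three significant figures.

42.3 m/s at 33.3° below the horizontal

v_x = 37.9 cos 21.0° = 35.38 m/s (constant).
|v_y| at impact = √((13.58)² + 2×9.81×18.2) = 23.27 m/s.
Speed = √(35.38² + 23.27²) = 42.3 m/s; angle = arctan(23.27/35.38) = 33.3° below horizontal.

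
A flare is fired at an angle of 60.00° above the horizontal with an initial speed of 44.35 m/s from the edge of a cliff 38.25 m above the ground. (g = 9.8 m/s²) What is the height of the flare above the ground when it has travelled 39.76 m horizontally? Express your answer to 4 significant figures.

91.36 m

v_x = 44.35 cos 60.00° = 22.175 m/s, v_y0 = 44.35 sin 60.00° = 38.408 m/s.
Time to reach x = 39.76 m: t = x / v_x = 39.76 / 22.175 = 1.7930 s.
y = 38.25 + v_y0 t − ½ g t² = 38.25 + 38.408×1.7930 − 4.900×1.7930² = 91.36 m.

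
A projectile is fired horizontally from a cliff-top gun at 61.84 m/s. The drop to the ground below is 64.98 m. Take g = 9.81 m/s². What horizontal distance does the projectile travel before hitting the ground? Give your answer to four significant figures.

Initial vertical velocity is zero, so the fall time comes from h = ½ g t²: t = √(2 × 64.98 / 9.81) = 3.6397 s.
Horizontal motion is uniform at 61.84 m/s, so x = 61.84 × 3.6397 = 225.1 m.

225.1 m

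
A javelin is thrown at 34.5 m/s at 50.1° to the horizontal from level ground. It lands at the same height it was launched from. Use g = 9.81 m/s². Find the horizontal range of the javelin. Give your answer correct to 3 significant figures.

119 m

For level ground, R = v₀² sin(2θ) / g.
sin(2 × 50.1°) = sin 100.2° = 0.9842.
R = (34.5)² × 0.9842 / 9.81 = 119 m.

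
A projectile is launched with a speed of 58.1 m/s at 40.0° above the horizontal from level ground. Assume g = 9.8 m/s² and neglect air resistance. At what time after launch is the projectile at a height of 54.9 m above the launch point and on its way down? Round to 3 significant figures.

5.63 s

v_y0 = 58.1 sin 40.0° = 37.35 m/s.
Set y = v_y0 t − ½ g t² = 54.9: 4.900 t² − 37.35 t + 54.9 = 0.
t = [37.35 ± √(1395 − 1076)] / 9.8 = (37.35 ± 17.86) / 9.8, giving t = 1.99 s or t = 5.63 s.
On the way down corresponds to the larger root: t = 5.63 s.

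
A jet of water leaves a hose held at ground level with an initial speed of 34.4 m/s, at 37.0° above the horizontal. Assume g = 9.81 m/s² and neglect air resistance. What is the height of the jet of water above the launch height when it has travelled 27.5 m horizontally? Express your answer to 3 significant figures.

15.8 m

v_x = 34.4 cos 37.0° = 27.47 m/s, v_y0 = 34.4 sin 37.0° = 20.70 m/s.
Time to reach x = 27.5 m: t = x / v_x = 27.5 / 27.47 = 1.001 s.
y = v_y0 t − ½ g t² = 20.70×1.001 − 4.905×1.001² = 15.8 m.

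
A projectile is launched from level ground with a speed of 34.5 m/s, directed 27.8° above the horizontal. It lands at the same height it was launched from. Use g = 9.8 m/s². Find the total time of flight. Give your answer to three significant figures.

3.28 s

Vertical component: v_y = 34.5 sin 27.8° = 16.09 m/s.
For a projectile landing at launch height, time of flight is t = 2 v_y / g = 2 × 16.09 / 9.8 = 3.28 s.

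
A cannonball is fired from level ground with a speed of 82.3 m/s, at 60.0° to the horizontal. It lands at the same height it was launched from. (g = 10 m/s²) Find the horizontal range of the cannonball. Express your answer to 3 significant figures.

For level ground, R = v₀² sin(2θ) / g.
sin(2 × 60.0°) = sin 120.0° = 0.8660.
R = (82.3)² × 0.8660 / 10 = 587 m.

587 m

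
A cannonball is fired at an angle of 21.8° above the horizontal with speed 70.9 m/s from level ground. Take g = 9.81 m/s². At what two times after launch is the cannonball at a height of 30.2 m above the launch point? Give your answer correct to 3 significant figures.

v_y0 = 70.9 sin 21.8° = 26.33 m/s.
Set y = v_y0 t − ½ g t² = 30.2: 4.905 t² − 26.33 t + 30.2 = 0.
t = [26.33 ± √(693.3 − 592.5)] / 9.81 = (26.33 ± 10.04) / 9.81, giving t = 1.66 s or t = 3.71 s.
So the cannonball is at 30.2 m at t = 1.66 s (rising) and t = 3.71 s (falling).

1.66 s and 3.71 s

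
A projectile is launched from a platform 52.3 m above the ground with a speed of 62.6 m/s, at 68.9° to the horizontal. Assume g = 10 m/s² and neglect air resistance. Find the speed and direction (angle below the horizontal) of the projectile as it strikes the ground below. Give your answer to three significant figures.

70.5 m/s at 71.3° below the horizontal

v_x = 62.6 cos 68.9° = 22.54 m/s (constant).
|v_y| at impact = √((58.40)² + 2×10×52.3) = 66.76 m/s.
Speed = √(22.54² + 66.76²) = 70.5 m/s; angle = arctan(66.76/22.54) = 71.3° below horizontal.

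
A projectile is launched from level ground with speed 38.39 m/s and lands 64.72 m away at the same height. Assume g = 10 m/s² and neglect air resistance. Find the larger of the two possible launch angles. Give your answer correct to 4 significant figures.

Level-ground range: R = v₀² sin(2θ)/g ⇒ sin 2θ = R g / v₀² = 64.72×10/38.39² = 0.4391.
2θ = arcsin(0.4391) = 26.046° or 180° − 26.046° = 153.954°.
So θ = 13.02° or θ = 76.98°.

76.98°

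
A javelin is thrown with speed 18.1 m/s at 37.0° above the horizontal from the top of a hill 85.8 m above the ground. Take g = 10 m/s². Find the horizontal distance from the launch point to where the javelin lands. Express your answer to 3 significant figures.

77.7 m

Components: v_x = 18.1 cos 37.0° = 14.46 m/s, v_y = 18.1 sin 37.0° = 10.89 m/s.
Vertical: 0 = 85.8 + 10.89 t − ½(10) t² ⇒ 5.000 t² − 10.89 t − 85.8 = 0.
t = [10.89 + √(118.6 + 1716)] / 10.00 = 5.372 s.
Horizontal: R = v_x · t = 14.46 × 5.372 = 77.7 m.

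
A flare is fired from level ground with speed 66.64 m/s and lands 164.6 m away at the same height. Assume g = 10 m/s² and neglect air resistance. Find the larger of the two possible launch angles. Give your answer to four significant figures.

Level-ground range: R = v₀² sin(2θ)/g ⇒ sin 2θ = R g / v₀² = 164.6×10/66.64² = 0.3706.
2θ = arcsin(0.3706) = 21.753° or 180° − 21.753° = 158.247°.
So θ = 10.88° or θ = 79.12°.

79.12°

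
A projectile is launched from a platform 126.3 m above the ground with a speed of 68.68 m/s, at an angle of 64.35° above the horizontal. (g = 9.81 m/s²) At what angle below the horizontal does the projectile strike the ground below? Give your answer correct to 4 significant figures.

v_x = 68.68 cos 64.35° = 29.730 m/s.
At impact |v_y| = √(v_y0² + 2 g h) = √(61.912² + 2×9.81×126.3) = 79.442 m/s.
Angle below horizontal = arctan(|v_y| / v_x) = arctan(79.442 / 29.730) = 69.48°.

69.48°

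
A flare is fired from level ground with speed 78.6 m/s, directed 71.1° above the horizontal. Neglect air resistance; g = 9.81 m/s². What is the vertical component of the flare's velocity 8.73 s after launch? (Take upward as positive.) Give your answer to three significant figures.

Initial vertical component: v_y0 = 78.6 sin 71.1° = 74.36 m/s.
v_y(t) = v_y0 − g t = 74.36 − 9.81 × 8.73 = -11.3 m/s.

-11.3 m/s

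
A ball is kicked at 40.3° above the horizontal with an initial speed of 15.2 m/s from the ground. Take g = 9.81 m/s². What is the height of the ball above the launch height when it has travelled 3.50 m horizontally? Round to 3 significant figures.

2.52 m

v_x = 15.2 cos 40.3° = 11.59 m/s, v_y0 = 15.2 sin 40.3° = 9.831 m/s.
Time to reach x = 3.50 m: t = x / v_x = 3.50 / 11.59 = 0.3020 s.
y = v_y0 t − ½ g t² = 9.831×0.3020 − 4.905×0.3020² = 2.52 m.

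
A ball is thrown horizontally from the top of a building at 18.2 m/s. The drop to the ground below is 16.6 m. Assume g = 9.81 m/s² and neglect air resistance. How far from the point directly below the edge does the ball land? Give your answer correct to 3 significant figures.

Initial vertical velocity is zero, so the fall time comes from h = ½ g t²: t = √(2 × 16.6 / 9.81) = 1.840 s.
Horizontal motion is uniform at 18.2 m/s, so x = 18.2 × 1.840 = 33.5 m.

33.5 m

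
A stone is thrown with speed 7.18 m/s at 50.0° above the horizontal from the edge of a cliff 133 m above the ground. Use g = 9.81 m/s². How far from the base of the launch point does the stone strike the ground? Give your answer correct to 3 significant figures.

Components: v_x = 7.18 cos 50.0° = 4.615 m/s, v_y = 7.18 sin 50.0° = 5.500 m/s.
Vertical: 0 = 133 + 5.500 t − ½(9.81) t² ⇒ 4.905 t² − 5.500 t − 133 = 0.
t = [5.500 + √(30.25 + 2609)] / 9.810 = 5.798 s.
Horizontal: R = v_x · t = 4.615 × 5.798 = 26.8 m.

26.8 m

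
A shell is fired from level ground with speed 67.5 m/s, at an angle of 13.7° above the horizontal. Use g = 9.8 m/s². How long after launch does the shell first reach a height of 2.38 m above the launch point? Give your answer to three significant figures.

v_y0 = 67.5 sin 13.7° = 15.99 m/s.
Set y = v_y0 t − ½ g t² = 2.38: 4.900 t² − 15.99 t + 2.38 = 0.
t = [15.99 ± √(255.7 − 46.65)] / 9.8 = (15.99 ± 14.46) / 9.8, giving t = 0.156 s or t = 3.11 s.
The shell is on the way up at the first time, so t = 0.156 s.

0.156 s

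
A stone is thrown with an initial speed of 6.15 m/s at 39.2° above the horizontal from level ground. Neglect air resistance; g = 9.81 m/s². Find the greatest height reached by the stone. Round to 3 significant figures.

0.770 m

Vertical component of launch velocity: v_y = 6.15 sin 39.2° = 3.887 m/s.
At the highest point the vertical velocity is zero, so v_y² = 2 g h_max.
h_max = (3.887)² / (2 × 9.81) = 15.11 / 19.62 = 0.770 m.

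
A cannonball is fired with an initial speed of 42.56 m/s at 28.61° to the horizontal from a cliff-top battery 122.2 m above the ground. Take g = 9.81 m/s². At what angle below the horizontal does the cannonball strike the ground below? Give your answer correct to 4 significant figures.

54.84°

v_x = 42.56 cos 28.61° = 37.363 m/s.
At impact |v_y| = √(v_y0² + 2 g h) = √(20.380² + 2×9.81×122.2) = 53.037 m/s.
Angle below horizontal = arctan(|v_y| / v_x) = arctan(53.037 / 37.363) = 54.84°.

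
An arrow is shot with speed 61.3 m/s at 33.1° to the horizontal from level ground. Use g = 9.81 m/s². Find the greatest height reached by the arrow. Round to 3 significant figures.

57.1 m

Vertical component of launch velocity: v_y = 61.3 sin 33.1° = 33.48 m/s.
At the highest point the vertical velocity is zero, so v_y² = 2 g h_max.
h_max = (33.48)² / (2 × 9.81) = 1121 / 19.62 = 57.1 m.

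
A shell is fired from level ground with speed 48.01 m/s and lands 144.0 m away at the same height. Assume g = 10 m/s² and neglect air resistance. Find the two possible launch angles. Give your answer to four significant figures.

Level-ground range: R = v₀² sin(2θ)/g ⇒ sin 2θ = R g / v₀² = 144.0×10/48.01² = 0.6247.
2θ = arcsin(0.6247) = 38.660° or 180° − 38.660° = 141.340°.
So θ = 19.33° or θ = 70.67°.

19.33° and 70.67°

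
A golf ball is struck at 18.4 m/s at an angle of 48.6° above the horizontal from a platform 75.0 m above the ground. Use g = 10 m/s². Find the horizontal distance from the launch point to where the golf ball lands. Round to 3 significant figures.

Components: v_x = 18.4 cos 48.6° = 12.17 m/s, v_y = 18.4 sin 48.6° = 13.80 m/s.
Vertical: 0 = 75.0 + 13.80 t − ½(10) t² ⇒ 5.000 t² − 13.80 t − 75.0 = 0.
t = [13.80 + √(190.4 + 1500)] / 10.00 = 5.491 s.
Horizontal: R = v_x · t = 12.17 × 5.491 = 66.8 m.

66.8 m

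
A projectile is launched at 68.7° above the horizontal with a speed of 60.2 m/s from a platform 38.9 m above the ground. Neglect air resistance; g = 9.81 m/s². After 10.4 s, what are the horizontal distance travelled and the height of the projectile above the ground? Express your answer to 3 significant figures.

x = 227 m, y = 91.7 m

v_x = 60.2 cos 68.7° = 21.87 m/s; v_y0 = 60.2 sin 68.7° = 56.09 m/s.
x = v_x t = 21.87 × 10.4 = 227 m.
y = 38.9 + v_y0 t − ½ g t² = 91.7 m.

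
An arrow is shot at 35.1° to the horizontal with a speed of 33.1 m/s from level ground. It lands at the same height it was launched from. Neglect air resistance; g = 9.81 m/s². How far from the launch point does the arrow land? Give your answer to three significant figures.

105 m

Components: v_x = 33.1 cos 35.1° = 27.08 m/s, v_y = 33.1 sin 35.1° = 19.03 m/s.
Time of flight (same landing height): t = 2 v_y / g = 2 × 19.03 / 9.81 = 3.880 s.
Range: R = v_x · t = 27.08 × 3.880 = 105 m.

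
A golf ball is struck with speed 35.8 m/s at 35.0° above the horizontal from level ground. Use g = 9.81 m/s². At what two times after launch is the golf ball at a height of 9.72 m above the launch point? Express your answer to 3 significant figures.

0.544 s and 3.64 s

v_y0 = 35.8 sin 35.0° = 20.53 m/s.
Set y = v_y0 t − ½ g t² = 9.72: 4.905 t² − 20.53 t + 9.72 = 0.
t = [20.53 ± √(421.5 − 190.7)] / 9.81 = (20.53 ± 15.19) / 9.81, giving t = 0.544 s or t = 3.64 s.
So the golf ball is at 9.72 m at t = 0.544 s (rising) and t = 3.64 s (falling).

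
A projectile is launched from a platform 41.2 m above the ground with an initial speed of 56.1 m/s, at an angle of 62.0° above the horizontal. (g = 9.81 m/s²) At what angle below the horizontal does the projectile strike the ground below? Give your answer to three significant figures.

65.2°

v_x = 56.1 cos 62.0° = 26.34 m/s.
At impact |v_y| = √(v_y0² + 2 g h) = √(49.53² + 2×9.81×41.2) = 57.11 m/s.
Angle below horizontal = arctan(|v_y| / v_x) = arctan(57.11 / 26.34) = 65.2°.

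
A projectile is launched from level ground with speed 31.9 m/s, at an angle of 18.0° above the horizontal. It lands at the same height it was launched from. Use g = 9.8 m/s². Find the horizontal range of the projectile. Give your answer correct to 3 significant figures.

61.0 m

For level ground, R = v₀² sin(2θ) / g.
sin(2 × 18.0°) = sin 36.00° = 0.5878.
R = (31.9)² × 0.5878 / 9.8 = 61.0 m.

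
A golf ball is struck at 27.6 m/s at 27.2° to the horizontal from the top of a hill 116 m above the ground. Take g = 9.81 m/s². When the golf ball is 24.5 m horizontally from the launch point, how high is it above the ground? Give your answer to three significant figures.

v_x = 27.6 cos 27.2° = 24.55 m/s, v_y0 = 27.6 sin 27.2° = 12.62 m/s.
Time to reach x = 24.5 m: t = x / v_x = 24.5 / 24.55 = 0.9980 s.
y = 116 + v_y0 t − ½ g t² = 116 + 12.62×0.9980 − 4.905×0.9980² = 124 m.

124 m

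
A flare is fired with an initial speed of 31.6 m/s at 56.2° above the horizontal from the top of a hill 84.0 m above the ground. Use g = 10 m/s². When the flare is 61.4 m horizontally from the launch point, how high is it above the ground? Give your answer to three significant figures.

v_x = 31.6 cos 56.2° = 17.58 m/s, v_y0 = 31.6 sin 56.2° = 26.26 m/s.
Time to reach x = 61.4 m: t = x / v_x = 61.4 / 17.58 = 3.493 s.
y = 84.0 + v_y0 t − ½ g t² = 84.0 + 26.26×3.493 − 5.000×3.493² = 115 m.

115 m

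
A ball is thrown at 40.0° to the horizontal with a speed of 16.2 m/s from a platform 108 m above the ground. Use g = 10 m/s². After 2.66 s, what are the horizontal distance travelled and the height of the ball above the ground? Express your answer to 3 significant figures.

v_x = 16.2 cos 40.0° = 12.41 m/s; v_y0 = 16.2 sin 40.0° = 10.41 m/s.
x = v_x t = 12.41 × 2.66 = 33.0 m.
y = 108 + v_y0 t − ½ g t² = 100 m.

x = 33.0 m, y = 100 m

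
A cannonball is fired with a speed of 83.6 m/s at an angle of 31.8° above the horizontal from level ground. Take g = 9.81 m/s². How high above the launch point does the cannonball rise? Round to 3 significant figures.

Vertical component of launch velocity: v_y = 83.6 sin 31.8° = 44.05 m/s.
At the highest point the vertical velocity is zero, so v_y² = 2 g h_max.
h_max = (44.05)² / (2 × 9.81) = 1940 / 19.62 = 98.9 m.

98.9 m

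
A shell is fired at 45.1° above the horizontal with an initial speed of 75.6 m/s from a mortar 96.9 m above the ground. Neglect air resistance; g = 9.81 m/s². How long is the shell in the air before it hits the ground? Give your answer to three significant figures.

Vertical component: v_y = 75.6 sin 45.1° = 53.55 m/s.
Taking up as positive with launch at y = 96.9 m, landing at y = 0: 0 = 96.9 + 53.55 t − ½(9.81) t².
Solving 4.905 t² − 53.55 t − 96.9 = 0 gives t = [53.55 + √(53.55² + 4·4.905·96.9)] / 9.810 = 12.5 s.

12.5 s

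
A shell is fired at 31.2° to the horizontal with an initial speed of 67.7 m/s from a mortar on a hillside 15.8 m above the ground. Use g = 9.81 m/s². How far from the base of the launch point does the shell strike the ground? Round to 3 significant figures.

439 m

Components: v_x = 67.7 cos 31.2° = 57.91 m/s, v_y = 67.7 sin 31.2° = 35.07 m/s.
Vertical: 0 = 15.8 + 35.07 t − ½(9.81) t² ⇒ 4.905 t² − 35.07 t − 15.8 = 0.
t = [35.07 + √(1230 + 310.0)] / 9.810 = 7.575 s.
Horizontal: R = v_x · t = 57.91 × 7.575 = 439 m.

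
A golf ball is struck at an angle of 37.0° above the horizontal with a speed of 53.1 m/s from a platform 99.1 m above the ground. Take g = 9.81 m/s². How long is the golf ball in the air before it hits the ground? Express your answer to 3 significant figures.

Vertical component: v_y = 53.1 sin 37.0° = 31.96 m/s.
Taking up as positive with launch at y = 99.1 m, landing at y = 0: 0 = 99.1 + 31.96 t − ½(9.81) t².
Solving 4.905 t² − 31.96 t − 99.1 = 0 gives t = [31.96 + √(31.96² + 4·4.905·99.1)] / 9.810 = 8.81 s.

8.81 s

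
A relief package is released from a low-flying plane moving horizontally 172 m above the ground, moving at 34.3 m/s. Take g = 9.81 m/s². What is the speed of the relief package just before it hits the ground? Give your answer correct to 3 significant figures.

67.5 m/s

Fall time: t = √(2 × 172 / 9.81) = 5.922 s.
At impact: v_x = 34.3 m/s (unchanged), v_y = g t = 9.81 × 5.922 = 58.09 m/s.
Speed = √(v_x² + v_y²) = √(1176 + 3374) = 67.5 m/s.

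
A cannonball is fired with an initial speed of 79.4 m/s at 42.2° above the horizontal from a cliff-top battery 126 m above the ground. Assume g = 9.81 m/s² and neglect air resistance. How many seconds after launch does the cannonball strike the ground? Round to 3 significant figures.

Vertical component: v_y = 79.4 sin 42.2° = 53.33 m/s.
Taking up as positive with launch at y = 126 m, landing at y = 0: 0 = 126 + 53.33 t − ½(9.81) t².
Solving 4.905 t² − 53.33 t − 126 = 0 gives t = [53.33 + √(53.33² + 4·4.905·126)] / 9.810 = 12.9 s.

12.9 s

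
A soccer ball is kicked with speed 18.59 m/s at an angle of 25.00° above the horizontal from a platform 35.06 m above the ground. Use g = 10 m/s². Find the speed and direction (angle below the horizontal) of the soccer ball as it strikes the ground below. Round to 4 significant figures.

v_x = 18.59 cos 25.00° = 16.848 m/s (constant).
|v_y| at impact = √((7.8565)² + 2×10×35.06) = 27.621 m/s.
Speed = √(16.848² + 27.621²) = 32.35 m/s; angle = arctan(27.621/16.848) = 58.62° below horizontal.

32.35 m/s at 58.62° below the horizontal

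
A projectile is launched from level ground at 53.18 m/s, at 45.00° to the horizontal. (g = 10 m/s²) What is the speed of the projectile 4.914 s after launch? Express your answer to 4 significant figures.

39.33 m/s

v_x = 53.18 cos 45.00° = 37.604 m/s (constant).
v_y(t) = 53.18 sin 45.00° − g t = 37.604 − 10 × 4.914 = -11.536 m/s.
Speed = √(v_x² + v_y²) = √(1414.1 + 133.08) = 39.33 m/s.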